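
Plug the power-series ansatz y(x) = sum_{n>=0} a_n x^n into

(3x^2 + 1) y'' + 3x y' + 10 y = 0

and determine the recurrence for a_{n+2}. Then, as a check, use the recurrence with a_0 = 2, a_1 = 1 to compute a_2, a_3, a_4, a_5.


Substitute y = sum_n a_n x^n.
(1 + 3 x^2) y'' contributes (n+2)(n+1) a_{n+2} + 3 n(n-1) a_n at x^n.
3 x y'(x) contributes 3 n a_n at x^n.
10 y(x) contributes 10 a_n at x^n.
Matching x^n: (n+2)(n+1) a_{n+2} + (3 n(n-1) + 3 n + 10) a_n = 0.
Thus a_{n+2} = (-3 n(n-1) - 3 n - 10) / ((n+1)(n+2)) * a_n.

Check with a_0 = 2, a_1 = 1 (apply the recurrence for n = 0, 1, 2, 3): a_0 = 2, a_1 = 1, a_2 = -10, a_3 = -13/6, a_4 = 55/3, a_5 = 481/120.

a_(n+2) = (-3 n(n-1) - 3 n - 10) / ((n+1)(n+2)) * a_n; check: a_0 = 2, a_1 = 1, a_2 = -10, a_3 = -13/6, a_4 = 55/3, a_5 = 481/120


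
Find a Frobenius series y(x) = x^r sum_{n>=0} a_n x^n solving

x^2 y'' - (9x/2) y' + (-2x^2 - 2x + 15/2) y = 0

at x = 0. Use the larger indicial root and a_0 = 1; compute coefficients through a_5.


Write in Frobenius form y'' + (p(x)/x) y' + (q(x)/x^2) y = 0:
  p(x) = -9/2,  q(x) = -2x^2 - 2x + 15/2.
Indicial equation: r(r-1) + (-9/2) r + (15/2) = 0 -> roots r_1 = 3, r_2 = 5/2.
Take r = r_1 = 3. Let y(x) = x^r sum_{n>=0} a_n x^n with a_0 = 1.
Substitute y = x^r sum a_n x^n and match x^{r+n}. The recurrence is
  D(n) a_n - 2 a_{n-1} - 2 a_{n-2} = 0,  where D(n) = (r+n)(r+n-1) + (-9/2)(r+n) + (15/2).
  a_n = [2 a_{n-1} + 2 a_{n-2}] / D(n).
Since the indicial polynomial factors as (r - r_1)(r - r_2), D(n) = (r_1 + n - r_1)(r_1 + n - r_2) = n(n + 1/2).
Evaluating step by step (a_0 = 1):
  n = 1: D(1) = 1(1 + 1/2) = 3/2; numerator = 2(1) = 2; a_1 = (2)/(3/2) = 4/3
  n = 2: D(2) = 2(2 + 1/2) = 5; numerator = 2(4/3) + 2(1) = 14/3; a_2 = (14/3)/(5) = 14/15
  n = 3: D(3) = 3(3 + 1/2) = 21/2; numerator = 2(14/15) + 2(4/3) = 68/15; a_3 = (68/15)/(21/2) = 136/315
  n = 4: D(4) = 4(4 + 1/2) = 18; numerator = 2(136/315) + 2(14/15) = 172/63; a_4 = (172/63)/(18) = 86/567
  n = 5: D(5) = 5(5 + 1/2) = 55/2; numerator = 2(86/567) + 2(136/315) = 3308/2835; a_5 = (3308/2835)/(55/2) = 6616/155925

r = 3; a_0 = 1; a_1 = 4/3; a_2 = 14/15; a_3 = 136/315; a_4 = 86/567; a_5 = 6616/155925


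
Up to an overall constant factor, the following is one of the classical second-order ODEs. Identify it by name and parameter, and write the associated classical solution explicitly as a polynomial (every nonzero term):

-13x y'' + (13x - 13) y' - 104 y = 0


All three coefficients share the factor -13; dividing through by -13 gives  x y'' + (1 - x) y' + 8 y = 0.
This matches the Laguerre equation x y'' + (1 - x) y' + n y = 0 with n = 8; the polynomial solution is L_8(x).
With y = sum_k a_k x^k, matching x^k gives (k+1)k a_{k+1} + (k+1) a_{k+1} - k a_k + n a_k = 0, i.e. (k+1)^2 a_{k+1} = (k - n) a_k = (k - 8) a_k. The right side vanishes at k = 8, so the series terminates at degree 8.
Standard normalization L_n(0) = 1 gives a_0 = 1. Work upward with a_{k+1} = (k - 8) a_k / (k+1)^2:
  a_1 = (0 - 8)(1) / 1^2 = -8/1 = -8
  a_2 = (1 - 8)(-8) / 2^2 = 56/4 = 14
  a_3 = (2 - 8)(14) / 3^2 = -84/9 = -28/3
  a_4 = (3 - 8)(-28/3) / 4^2 = (140/3)/16 = 35/12
  a_5 = (4 - 8)(35/12) / 5^2 = (-35/3)/25 = -7/15
  a_6 = (5 - 8)(-7/15) / 6^2 = (7/5)/36 = 7/180
  a_7 = (6 - 8)(7/180) / 7^2 = (-7/90)/49 = -1/630
  a_8 = (7 - 8)(-1/630) / 8^2 = (1/630)/64 = 1/40320
Hence L_8(x) = x^8/40320 - x^7/630 + 7 x^6/180 - 7 x^5/15 + 35 x^4/12 - 28 x^3/3 + 14 x^2 - 8 x + 1.

L_8(x); series = x^8/40320 - x^7/630 + 7 x^6/180 - 7 x^5/15 + 35 x^4/12 - 28 x^3/3 + 14 x^2 - 8 x + 1


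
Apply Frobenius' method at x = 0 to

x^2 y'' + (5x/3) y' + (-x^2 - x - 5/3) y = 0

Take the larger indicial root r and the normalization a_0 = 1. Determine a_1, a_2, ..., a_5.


Write in Frobenius form y'' + (p(x)/x) y' + (q(x)/x^2) y = 0:
  p(x) = 5/3,  q(x) = -x^2 - x - 5/3.
Indicial equation: r(r-1) + (5/3) r + (-5/3) = 0 -> roots r_1 = 1, r_2 = -5/3.
Take r = r_1 = 1. Let y(x) = x^r sum_{n>=0} a_n x^n with a_0 = 1.
Substitute y = x^r sum a_n x^n and match x^{r+n}. The recurrence is
  D(n) a_n - 1 a_{n-1} - 1 a_{n-2} = 0,  where D(n) = (r+n)(r+n-1) + (5/3)(r+n) + (-5/3).
  a_n = [1 a_{n-1} + 1 a_{n-2}] / D(n).
Since the indicial polynomial factors as (r - r_1)(r - r_2), D(n) = (r_1 + n - r_1)(r_1 + n - r_2) = n(n + 8/3).
Evaluating step by step (a_0 = 1):
  n = 1: D(1) = 1(1 + 8/3) = 11/3; numerator = 1(1) = 1; a_1 = (1)/(11/3) = 3/11
  n = 2: D(2) = 2(2 + 8/3) = 28/3; numerator = 1(3/11) + 1(1) = 14/11; a_2 = (14/11)/(28/3) = 3/22
  n = 3: D(3) = 3(3 + 8/3) = 17; numerator = 1(3/22) + 1(3/11) = 9/22; a_3 = (9/22)/(17) = 9/374
  n = 4: D(4) = 4(4 + 8/3) = 80/3; numerator = 1(9/374) + 1(3/22) = 30/187; a_4 = (30/187)/(80/3) = 9/1496
  n = 5: D(5) = 5(5 + 8/3) = 115/3; numerator = 1(9/1496) + 1(9/374) = 45/1496; a_5 = (45/1496)/(115/3) = 27/34408

r = 1; a_0 = 1; a_1 = 3/11; a_2 = 3/22; a_3 = 9/374; a_4 = 9/1496; a_5 = 27/34408


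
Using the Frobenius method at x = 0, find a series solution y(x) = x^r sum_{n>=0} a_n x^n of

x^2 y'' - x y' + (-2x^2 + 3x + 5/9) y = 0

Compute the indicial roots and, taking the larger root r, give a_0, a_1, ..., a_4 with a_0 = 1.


Write in Frobenius form y'' + (p(x)/x) y' + (q(x)/x^2) y = 0:
  p(x) = -1,  q(x) = -2x^2 + 3x + 5/9.
Indicial equation: r(r-1) + (-1) r + (5/9) = 0 -> roots r_1 = 5/3, r_2 = 1/3.
Take r = r_1 = 5/3. Let y(x) = x^r sum_{n>=0} a_n x^n with a_0 = 1.
Substitute y = x^r sum a_n x^n and match x^{r+n}. The recurrence is
  D(n) a_n + 3 a_{n-1} - 2 a_{n-2} = 0,  where D(n) = (r+n)(r+n-1) + (-1)(r+n) + (5/9).
  a_n = [-3 a_{n-1} + 2 a_{n-2}] / D(n).
Since the indicial polynomial factors as (r - r_1)(r - r_2), D(n) = (r_1 + n - r_1)(r_1 + n - r_2) = n(n + 4/3).
Evaluating step by step (a_0 = 1):
  n = 1: D(1) = 1(1 + 4/3) = 7/3; numerator = -3(1) = -3; a_1 = (-3)/(7/3) = -9/7
  n = 2: D(2) = 2(2 + 4/3) = 20/3; numerator = -3(-9/7) + 2(1) = 41/7; a_2 = (41/7)/(20/3) = 123/140
  n = 3: D(3) = 3(3 + 4/3) = 13; numerator = -3(123/140) + 2(-9/7) = -729/140; a_3 = (-729/140)/(13) = -729/1820
  n = 4: D(4) = 4(4 + 4/3) = 64/3; numerator = -3(-729/1820) + 2(123/140) = 1077/364; a_4 = (1077/364)/(64/3) = 3231/23296

r = 5/3; a_0 = 1; a_1 = -9/7; a_2 = 123/140; a_3 = -729/1820; a_4 = 3231/23296


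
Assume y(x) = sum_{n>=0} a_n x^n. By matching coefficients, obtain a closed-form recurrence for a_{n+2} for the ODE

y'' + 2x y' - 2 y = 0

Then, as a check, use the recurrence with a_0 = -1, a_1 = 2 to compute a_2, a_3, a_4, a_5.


Substitute y = sum_n a_n x^n.
y''(x) has coefficient (n+2)(n+1) a_{n+2} at x^n;
2 x y'(x) has coefficient 2 n a_n at x^n (shift);
-2 y(x) has coefficient -2 a_n at x^n.
Matching x^n: (n+2)(n+1) a_{n+2} + (2n - 2) a_n = 0.
Thus a_{n+2} = (-2n + 2) / ((n+1)(n+2)) * a_n.

Check with a_0 = -1, a_1 = 2 (apply the recurrence for n = 0, 1, 2, 3): a_0 = -1, a_1 = 2, a_2 = -1, a_3 = 0, a_4 = 1/6, a_5 = 0.

a_(n+2) = (-2n + 2) / ((n+1)(n+2)) * a_n; check: a_0 = -1, a_1 = 2, a_2 = -1, a_3 = 0, a_4 = 1/6, a_5 = 0


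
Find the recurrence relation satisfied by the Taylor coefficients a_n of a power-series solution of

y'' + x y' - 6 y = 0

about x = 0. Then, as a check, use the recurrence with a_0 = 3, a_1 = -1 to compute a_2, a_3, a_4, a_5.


Substitute y = sum_n a_n x^n.
y''(x) has coefficient (n+2)(n+1) a_{n+2} at x^n;
x y'(x) has coefficient n a_n at x^n (shift);
-6 y(x) has coefficient -6 a_n at x^n.
Matching x^n: (n+2)(n+1) a_{n+2} + (n - 6) a_n = 0.
Thus a_{n+2} = (-n + 6) / ((n+1)(n+2)) * a_n.

Check with a_0 = 3, a_1 = -1 (apply the recurrence for n = 0, 1, 2, 3): a_0 = 3, a_1 = -1, a_2 = 9, a_3 = -5/6, a_4 = 3, a_5 = -1/8.

a_(n+2) = (-n + 6) / ((n+1)(n+2)) * a_n; check: a_0 = 3, a_1 = -1, a_2 = 9, a_3 = -5/6, a_4 = 3, a_5 = -1/8


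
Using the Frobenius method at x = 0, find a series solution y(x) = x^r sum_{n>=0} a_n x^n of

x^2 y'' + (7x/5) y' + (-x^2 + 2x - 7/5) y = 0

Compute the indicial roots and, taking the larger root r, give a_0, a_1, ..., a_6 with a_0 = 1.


Write in Frobenius form y'' + (p(x)/x) y' + (q(x)/x^2) y = 0:
  p(x) = 7/5,  q(x) = -x^2 + 2x - 7/5.
Indicial equation: r(r-1) + (7/5) r + (-7/5) = 0 -> roots r_1 = 1, r_2 = -7/5.
Take r = r_1 = 1. Let y(x) = x^r sum_{n>=0} a_n x^n with a_0 = 1.
Substitute y = x^r sum a_n x^n and match x^{r+n}. The recurrence is
  D(n) a_n + 2 a_{n-1} - 1 a_{n-2} = 0,  where D(n) = (r+n)(r+n-1) + (7/5)(r+n) + (-7/5).
  a_n = [-2 a_{n-1} + 1 a_{n-2}] / D(n).
Since the indicial polynomial factors as (r - r_1)(r - r_2), D(n) = (r_1 + n - r_1)(r_1 + n - r_2) = n(n + 12/5).
Evaluating step by step (a_0 = 1):
  n = 1: D(1) = 1(1 + 12/5) = 17/5; numerator = -2(1) = -2; a_1 = (-2)/(17/5) = -10/17
  n = 2: D(2) = 2(2 + 12/5) = 44/5; numerator = -2(-10/17) + 1(1) = 37/17; a_2 = (37/17)/(44/5) = 185/748
  n = 3: D(3) = 3(3 + 12/5) = 81/5; numerator = -2(185/748) + 1(-10/17) = -405/374; a_3 = (-405/374)/(81/5) = -25/374
  n = 4: D(4) = 4(4 + 12/5) = 128/5; numerator = -2(-25/374) + 1(185/748) = 285/748; a_4 = (285/748)/(128/5) = 1425/95744
  n = 5: D(5) = 5(5 + 12/5) = 37; numerator = -2(1425/95744) + 1(-25/374) = -4625/47872; a_5 = (-4625/47872)/(37) = -125/47872
  n = 6: D(6) = 6(6 + 12/5) = 252/5; numerator = -2(-125/47872) + 1(1425/95744) = 175/8704; a_6 = (175/8704)/(252/5) = 125/313344

r = 1; a_0 = 1; a_1 = -10/17; a_2 = 185/748; a_3 = -25/374; a_4 = 1425/95744; a_5 = -125/47872; a_6 = 125/313344


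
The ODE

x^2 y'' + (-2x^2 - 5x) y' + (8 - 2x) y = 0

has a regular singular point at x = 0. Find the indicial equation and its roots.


Divide by x^2 to reach normal form y'' + P_1(x) y' + P_2(x) y = 0 with P_1(x) = -2 - 5/x and P_2(x) = -2/x + 8/x^2.
x = 0 is a singular point because the y'-coefficient -2 - 5/x has a pole at x = 0 and the y-coefficient -2/x + 8/x^2 has a pole at x = 0.
It is a regular singular point because x P_1(x) = p(x) = -2x - 5 and x^2 P_2(x) = q(x) = 8 - 2x are polynomials, hence analytic at x = 0.
p(0) = -5,  q(0) = 8.
Indicial equation: r(r-1) + p(0) r + q(0) = 0, i.e. r^2 + (p(0) - 1) r + q(0) = 0, i.e. r^2 - 6 r + 8 = 0.
Discriminant: (-6)^2 - 4(8) = 4, so r = (6 ± 2)/2.
Solving: r_1 = 4, r_2 = 2.

indicial: r^2 - 6 r + 8 = 0; roots r_1 = 4, r_2 = 2


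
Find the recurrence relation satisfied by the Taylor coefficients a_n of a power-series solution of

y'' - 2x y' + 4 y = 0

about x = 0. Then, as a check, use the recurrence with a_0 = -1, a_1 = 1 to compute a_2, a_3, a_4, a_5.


Substitute y = sum_n a_n x^n.
y''(x) has coefficient (n+2)(n+1) a_{n+2} at x^n;
-2 x y'(x) has coefficient -2 n a_n at x^n (shift);
4 y(x) has coefficient 4 a_n at x^n.
Matching x^n: (n+2)(n+1) a_{n+2} + (-2n + 4) a_n = 0.
Thus a_{n+2} = (2n - 4) / ((n+1)(n+2)) * a_n.

Check with a_0 = -1, a_1 = 1 (apply the recurrence for n = 0, 1, 2, 3): a_0 = -1, a_1 = 1, a_2 = 2, a_3 = -1/3, a_4 = 0, a_5 = -1/30.

a_(n+2) = (2n - 4) / ((n+1)(n+2)) * a_n; check: a_0 = -1, a_1 = 1, a_2 = 2, a_3 = -1/3, a_4 = 0, a_5 = -1/30


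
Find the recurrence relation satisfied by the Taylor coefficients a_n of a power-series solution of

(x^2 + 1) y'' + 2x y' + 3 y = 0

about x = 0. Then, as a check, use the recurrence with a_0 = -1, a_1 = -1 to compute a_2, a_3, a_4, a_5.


Substitute y = sum_n a_n x^n.
(1 + 1 x^2) y'' contributes (n+2)(n+1) a_{n+2} + n(n-1) a_n at x^n.
2 x y'(x) contributes 2 n a_n at x^n.
3 y(x) contributes 3 a_n at x^n.
Matching x^n: (n+2)(n+1) a_{n+2} + (n(n-1) + 2 n + 3) a_n = 0.
Thus a_{n+2} = (-n(n-1) - 2 n - 3) / ((n+1)(n+2)) * a_n.

Check with a_0 = -1, a_1 = -1 (apply the recurrence for n = 0, 1, 2, 3): a_0 = -1, a_1 = -1, a_2 = 3/2, a_3 = 5/6, a_4 = -9/8, a_5 = -5/8.

a_(n+2) = (-n(n-1) - 2 n - 3) / ((n+1)(n+2)) * a_n; check: a_0 = -1, a_1 = -1, a_2 = 3/2, a_3 = 5/6, a_4 = -9/8, a_5 = -5/8


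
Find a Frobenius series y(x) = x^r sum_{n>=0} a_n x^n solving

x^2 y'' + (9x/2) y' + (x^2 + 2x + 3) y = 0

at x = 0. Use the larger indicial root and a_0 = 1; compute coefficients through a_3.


Write in Frobenius form y'' + (p(x)/x) y' + (q(x)/x^2) y = 0:
  p(x) = 9/2,  q(x) = x^2 + 2x + 3.
Indicial equation: r(r-1) + (9/2) r + (3) = 0 -> roots r_1 = -3/2, r_2 = -2.
Take r = r_1 = -3/2. Let y(x) = x^r sum_{n>=0} a_n x^n with a_0 = 1.
Substitute y = x^r sum a_n x^n and match x^{r+n}. The recurrence is
  D(n) a_n + 2 a_{n-1} + 1 a_{n-2} = 0,  where D(n) = (r+n)(r+n-1) + (9/2)(r+n) + (3).
  a_n = [-2 a_{n-1} - 1 a_{n-2}] / D(n).
Since the indicial polynomial factors as (r - r_1)(r - r_2), D(n) = (r_1 + n - r_1)(r_1 + n - r_2) = n(n + 1/2).
Evaluating step by step (a_0 = 1):
  n = 1: D(1) = 1(1 + 1/2) = 3/2; numerator = -2(1) = -2; a_1 = (-2)/(3/2) = -4/3
  n = 2: D(2) = 2(2 + 1/2) = 5; numerator = -2(-4/3) - 1(1) = 5/3; a_2 = (5/3)/(5) = 1/3
  n = 3: D(3) = 3(3 + 1/2) = 21/2; numerator = -2(1/3) - 1(-4/3) = 2/3; a_3 = (2/3)/(21/2) = 4/63

r = -3/2; a_0 = 1; a_1 = -4/3; a_2 = 1/3; a_3 = 4/63


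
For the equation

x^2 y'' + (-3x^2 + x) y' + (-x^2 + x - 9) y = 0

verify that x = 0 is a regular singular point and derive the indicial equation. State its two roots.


Divide by x^2 to reach normal form y'' + P_1(x) y' + P_2(x) y = 0 with P_1(x) = -3 + 1/x and P_2(x) = -1 + 1/x - 9/x^2.
x = 0 is a singular point because the y'-coefficient -3 + 1/x has a pole at x = 0 and the y-coefficient -1 + 1/x - 9/x^2 has a pole at x = 0.
It is a regular singular point because x P_1(x) = p(x) = 1 - 3x and x^2 P_2(x) = q(x) = -x^2 + x - 9 are polynomials, hence analytic at x = 0.
p(0) = 1,  q(0) = -9.
Indicial equation: r(r-1) + p(0) r + q(0) = 0, i.e. r^2 + (p(0) - 1) r + q(0) = 0, i.e. r^2 - 9 = 0.
Discriminant: (0)^2 - 4(-9) = 36, so r = (0 ± 6)/2.
Solving: r_1 = 3, r_2 = -3.

indicial: r^2 - 9 = 0; roots r_1 = 3, r_2 = -3


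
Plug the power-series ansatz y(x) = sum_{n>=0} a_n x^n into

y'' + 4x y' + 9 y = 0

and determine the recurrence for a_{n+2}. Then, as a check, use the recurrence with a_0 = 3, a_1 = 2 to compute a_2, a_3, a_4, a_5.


Substitute y = sum_n a_n x^n.
y''(x) has coefficient (n+2)(n+1) a_{n+2} at x^n;
4 x y'(x) has coefficient 4 n a_n at x^n (shift);
9 y(x) has coefficient 9 a_n at x^n.
Matching x^n: (n+2)(n+1) a_{n+2} + (4n + 9) a_n = 0.
Thus a_{n+2} = (-4n - 9) / ((n+1)(n+2)) * a_n.

Check with a_0 = 3, a_1 = 2 (apply the recurrence for n = 0, 1, 2, 3): a_0 = 3, a_1 = 2, a_2 = -27/2, a_3 = -13/3, a_4 = 153/8, a_5 = 91/20.

a_(n+2) = (-4n - 9) / ((n+1)(n+2)) * a_n; check: a_0 = 3, a_1 = 2, a_2 = -27/2, a_3 = -13/3, a_4 = 153/8, a_5 = 91/20


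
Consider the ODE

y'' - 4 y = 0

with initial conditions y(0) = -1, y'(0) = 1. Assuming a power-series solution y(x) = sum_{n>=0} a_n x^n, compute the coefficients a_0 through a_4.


Ansatz: y(x) = sum_{n>=0} a_n x^n, so y'(x) = sum_{n>=1} n a_n x^(n-1) and y''(x) = sum_{n>=2} n(n-1) a_n x^(n-2).
Substitute into P(x) y'' + Q(x) y' + R(x) y = 0 with P(x) = 1, Q(x) = 0, R(x) = -4, and match powers of x.
Initial conditions: a_0 = -1, a_1 = 1.
Setting the coefficient of each power of x to zero and solving order by order (substituting the coefficients already found):
  x^0: 2 a_2 - 4 a_0 = 0  ->  2 a_2 = 4 a_0 = -4  ->  a_2 = -2
  x^1: 6 a_3 - 4 a_1 = 0  ->  6 a_3 = 4 a_1 = 4  ->  a_3 = 2/3
  x^2: 12 a_4 - 4 a_2 = 0  ->  12 a_4 = 4 a_2 = -8  ->  a_4 = -2/3
Truncated series: y(x) = -1 + x - 2 x^2 + (2/3) x^3 - (2/3) x^4 + O(x^5).

a_0 = -1; a_1 = 1; a_2 = -2; a_3 = 2/3; a_4 = -2/3


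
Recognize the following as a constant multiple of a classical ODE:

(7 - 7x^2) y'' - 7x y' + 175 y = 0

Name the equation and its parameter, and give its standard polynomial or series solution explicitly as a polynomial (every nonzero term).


All three coefficients share the factor 7; dividing through by 7 gives  (1 - x^2) y'' - x y' + 25 y = 0.
This matches the Chebyshev equation (1 - x^2) y'' - x y' + n^2 y = 0 (note the -x y' term, not -2x y') with n^2 = 25, so n = 5; the polynomial solution is T_5(x).
With y = sum_k a_k x^k, matching x^k gives (k+2)(k+1) a_{k+2} = (k^2 - n^2) a_k = (k - 5)(k + 5) a_k. The right side vanishes at k = 5, so the series with the parity of 5 terminates at degree 5.
Standard normalization: leading coefficient of T_n is 2^(n-1), so a_5 = 2^4 = 16. Work downward with a_k = (k+1)(k+2) a_{k+2} / ((k - 5)(k + 5)):
  a_3 = (4)(5)(16) / ((3 - 5)(3 + 5)) = 320/(-16) = -20
  a_1 = (2)(3)(-20) / ((1 - 5)(1 + 5)) = -120/(-24) = 5
Hence T_5(x) = 16 x^5 - 20 x^3 + 5 x.

T_5(x); series = 16 x^5 - 20 x^3 + 5 x


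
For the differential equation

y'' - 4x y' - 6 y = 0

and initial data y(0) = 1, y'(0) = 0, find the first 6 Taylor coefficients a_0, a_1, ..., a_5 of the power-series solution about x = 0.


Ansatz: y(x) = sum_{n>=0} a_n x^n, so y'(x) = sum_{n>=1} n a_n x^(n-1) and y''(x) = sum_{n>=2} n(n-1) a_n x^(n-2).
Substitute into P(x) y'' + Q(x) y' + R(x) y = 0 with P(x) = 1, Q(x) = -4x, R(x) = -6, and match powers of x.
Initial conditions: a_0 = 1, a_1 = 0.
Setting the coefficient of each power of x to zero and solving order by order (substituting the coefficients already found):
  x^0: 2 a_2 - 6 a_0 = 0  ->  2 a_2 = 6 a_0 = 6  ->  a_2 = 3
  x^1: 6 a_3 - 10 a_1 = 0  ->  6 a_3 = 10 a_1 = 0  ->  a_3 = 0
  x^2: 12 a_4 - 14 a_2 = 0  ->  12 a_4 = 14 a_2 = 42  ->  a_4 = 7/2
  x^3: 20 a_5 - 18 a_3 = 0  ->  20 a_5 = 18 a_3 = 0  ->  a_5 = 0
Truncated series: y(x) = 1 + 3 x^2 + (7/2) x^4 + O(x^6).

a_0 = 1; a_1 = 0; a_2 = 3; a_3 = 0; a_4 = 7/2; a_5 = 0


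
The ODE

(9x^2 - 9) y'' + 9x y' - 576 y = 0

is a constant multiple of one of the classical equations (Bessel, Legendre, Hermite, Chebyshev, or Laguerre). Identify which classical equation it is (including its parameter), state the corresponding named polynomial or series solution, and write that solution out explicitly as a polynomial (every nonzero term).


All three coefficients share the factor -9; dividing through by -9 gives  (1 - x^2) y'' - x y' + 64 y = 0.
This matches the Chebyshev equation (1 - x^2) y'' - x y' + n^2 y = 0 (note the -x y' term, not -2x y') with n^2 = 64, so n = 8; the polynomial solution is T_8(x).
With y = sum_k a_k x^k, matching x^k gives (k+2)(k+1) a_{k+2} = (k^2 - n^2) a_k = (k - 8)(k + 8) a_k. The right side vanishes at k = 8, so the series with the parity of 8 terminates at degree 8.
Standard normalization: leading coefficient of T_n is 2^(n-1), so a_8 = 2^7 = 128. Work downward with a_k = (k+1)(k+2) a_{k+2} / ((k - 8)(k + 8)):
  a_6 = (7)(8)(128) / ((6 - 8)(6 + 8)) = 7168/(-28) = -256
  a_4 = (5)(6)(-256) / ((4 - 8)(4 + 8)) = -7680/(-48) = 160
  a_2 = (3)(4)(160) / ((2 - 8)(2 + 8)) = 1920/(-60) = -32
  a_0 = (1)(2)(-32) / ((0 - 8)(0 + 8)) = -64/(-64) = 1
Hence T_8(x) = 128 x^8 - 256 x^6 + 160 x^4 - 32 x^2 + 1.

T_8(x); series = 128 x^8 - 256 x^6 + 160 x^4 - 32 x^2 + 1


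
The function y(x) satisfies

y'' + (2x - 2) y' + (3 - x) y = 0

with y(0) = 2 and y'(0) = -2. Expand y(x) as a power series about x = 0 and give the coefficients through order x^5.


Ansatz: y(x) = sum_{n>=0} a_n x^n, so y'(x) = sum_{n>=1} n a_n x^(n-1) and y''(x) = sum_{n>=2} n(n-1) a_n x^(n-2).
Substitute into P(x) y'' + Q(x) y' + R(x) y = 0 with P(x) = 1, Q(x) = 2x - 2, R(x) = 3 - x, and match powers of x.
Initial conditions: a_0 = 2, a_1 = -2.
Setting the coefficient of each power of x to zero and solving order by order (substituting the coefficients already found):
  x^0: 2 a_2 - 2 a_1 + 3 a_0 = 0  ->  2 a_2 = 2 a_1 - 3 a_0 = -10  ->  a_2 = -5
  x^1: 6 a_3 - 4 a_2 + 5 a_1 - a_0 = 0  ->  6 a_3 = 4 a_2 - 5 a_1 + a_0 = -8  ->  a_3 = -4/3
  x^2: 12 a_4 - 6 a_3 + 7 a_2 - a_1 = 0  ->  12 a_4 = 6 a_3 - 7 a_2 + a_1 = 25  ->  a_4 = 25/12
  x^3: 20 a_5 - 8 a_4 + 9 a_3 - a_2 = 0  ->  20 a_5 = 8 a_4 - 9 a_3 + a_2 = 71/3  ->  a_5 = 71/60
Truncated series: y(x) = 2 - 2 x - 5 x^2 - (4/3) x^3 + (25/12) x^4 + (71/60) x^5 + O(x^6).

a_0 = 2; a_1 = -2; a_2 = -5; a_3 = -4/3; a_4 = 25/12; a_5 = 71/60


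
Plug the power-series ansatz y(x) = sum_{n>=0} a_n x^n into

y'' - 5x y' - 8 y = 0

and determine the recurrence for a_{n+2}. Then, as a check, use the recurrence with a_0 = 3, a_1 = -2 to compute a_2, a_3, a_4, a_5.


Substitute y = sum_n a_n x^n.
y''(x) has coefficient (n+2)(n+1) a_{n+2} at x^n;
-5 x y'(x) has coefficient -5 n a_n at x^n (shift);
-8 y(x) has coefficient -8 a_n at x^n.
Matching x^n: (n+2)(n+1) a_{n+2} + (-5n - 8) a_n = 0.
Thus a_{n+2} = (5n + 8) / ((n+1)(n+2)) * a_n.

Check with a_0 = 3, a_1 = -2 (apply the recurrence for n = 0, 1, 2, 3): a_0 = 3, a_1 = -2, a_2 = 12, a_3 = -13/3, a_4 = 18, a_5 = -299/60.

a_(n+2) = (5n + 8) / ((n+1)(n+2)) * a_n; check: a_0 = 3, a_1 = -2, a_2 = 12, a_3 = -13/3, a_4 = 18, a_5 = -299/60


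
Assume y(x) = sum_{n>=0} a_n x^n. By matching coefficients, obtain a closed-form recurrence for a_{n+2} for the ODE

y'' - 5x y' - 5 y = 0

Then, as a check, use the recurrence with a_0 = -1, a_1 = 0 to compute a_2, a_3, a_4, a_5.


Substitute y = sum_n a_n x^n.
y''(x) has coefficient (n+2)(n+1) a_{n+2} at x^n;
-5 x y'(x) has coefficient -5 n a_n at x^n (shift);
-5 y(x) has coefficient -5 a_n at x^n.
Matching x^n: (n+2)(n+1) a_{n+2} + (-5n - 5) a_n = 0.
Thus a_{n+2} = (5n + 5) / ((n+1)(n+2)) * a_n.

Check with a_0 = -1, a_1 = 0 (apply the recurrence for n = 0, 1, 2, 3): a_0 = -1, a_1 = 0, a_2 = -5/2, a_3 = 0, a_4 = -25/8, a_5 = 0.

a_(n+2) = (5n + 5) / ((n+1)(n+2)) * a_n; check: a_0 = -1, a_1 = 0, a_2 = -5/2, a_3 = 0, a_4 = -25/8, a_5 = 0


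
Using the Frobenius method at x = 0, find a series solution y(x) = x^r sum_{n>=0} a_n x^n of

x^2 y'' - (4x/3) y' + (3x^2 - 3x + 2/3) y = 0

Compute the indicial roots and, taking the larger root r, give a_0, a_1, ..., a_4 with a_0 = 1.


Write in Frobenius form y'' + (p(x)/x) y' + (q(x)/x^2) y = 0:
  p(x) = -4/3,  q(x) = 3x^2 - 3x + 2/3.
Indicial equation: r(r-1) + (-4/3) r + (2/3) = 0 -> roots r_1 = 2, r_2 = 1/3.
Take r = r_1 = 2. Let y(x) = x^r sum_{n>=0} a_n x^n with a_0 = 1.
Substitute y = x^r sum a_n x^n and match x^{r+n}. The recurrence is
  D(n) a_n - 3 a_{n-1} + 3 a_{n-2} = 0,  where D(n) = (r+n)(r+n-1) + (-4/3)(r+n) + (2/3).
  a_n = [3 a_{n-1} - 3 a_{n-2}] / D(n).
Since the indicial polynomial factors as (r - r_1)(r - r_2), D(n) = (r_1 + n - r_1)(r_1 + n - r_2) = n(n + 5/3).
Evaluating step by step (a_0 = 1):
  n = 1: D(1) = 1(1 + 5/3) = 8/3; numerator = 3(1) = 3; a_1 = (3)/(8/3) = 9/8
  n = 2: D(2) = 2(2 + 5/3) = 22/3; numerator = 3(9/8) - 3(1) = 3/8; a_2 = (3/8)/(22/3) = 9/176
  n = 3: D(3) = 3(3 + 5/3) = 14; numerator = 3(9/176) - 3(9/8) = -567/176; a_3 = (-567/176)/(14) = -81/352
  n = 4: D(4) = 4(4 + 5/3) = 68/3; numerator = 3(-81/352) - 3(9/176) = -27/32; a_4 = (-27/32)/(68/3) = -81/2176

r = 2; a_0 = 1; a_1 = 9/8; a_2 = 9/176; a_3 = -81/352; a_4 = -81/2176


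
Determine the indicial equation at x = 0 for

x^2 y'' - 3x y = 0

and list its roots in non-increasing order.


Divide by x^2 to reach normal form y'' + P_1(x) y' + P_2(x) y = 0 with P_1(x) = 0 and P_2(x) = -3/x.
x = 0 is a singular point because the y-coefficient -3/x has a pole at x = 0.
It is a regular singular point because x P_1(x) = p(x) = 0 and x^2 P_2(x) = q(x) = -3x are polynomials, hence analytic at x = 0.
p(0) = 0,  q(0) = 0.
Indicial equation: r(r-1) + p(0) r + q(0) = 0, i.e. r^2 + (p(0) - 1) r + q(0) = 0, i.e. r^2 - 1 r = 0.
Discriminant: (-1)^2 - 4(0) = 1, so r = (1 ± 1)/2.
Solving: r_1 = 1, r_2 = 0.

indicial: r^2 - 1 r = 0; roots r_1 = 1, r_2 = 0


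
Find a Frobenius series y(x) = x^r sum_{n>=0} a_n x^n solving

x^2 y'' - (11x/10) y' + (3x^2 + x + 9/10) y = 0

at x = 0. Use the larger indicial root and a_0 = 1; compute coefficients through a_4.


Write in Frobenius form y'' + (p(x)/x) y' + (q(x)/x^2) y = 0:
  p(x) = -11/10,  q(x) = 3x^2 + x + 9/10.
Indicial equation: r(r-1) + (-11/10) r + (9/10) = 0 -> roots r_1 = 3/2, r_2 = 3/5.
Take r = r_1 = 3/2. Let y(x) = x^r sum_{n>=0} a_n x^n with a_0 = 1.
Substitute y = x^r sum a_n x^n and match x^{r+n}. The recurrence is
  D(n) a_n + 1 a_{n-1} + 3 a_{n-2} = 0,  where D(n) = (r+n)(r+n-1) + (-11/10)(r+n) + (9/10).
  a_n = [-1 a_{n-1} - 3 a_{n-2}] / D(n).
Since the indicial polynomial factors as (r - r_1)(r - r_2), D(n) = (r_1 + n - r_1)(r_1 + n - r_2) = n(n + 9/10).
Evaluating step by step (a_0 = 1):
  n = 1: D(1) = 1(1 + 9/10) = 19/10; numerator = -1(1) = -1; a_1 = (-1)/(19/10) = -10/19
  n = 2: D(2) = 2(2 + 9/10) = 29/5; numerator = -1(-10/19) - 3(1) = -47/19; a_2 = (-47/19)/(29/5) = -235/551
  n = 3: D(3) = 3(3 + 9/10) = 117/10; numerator = -1(-235/551) - 3(-10/19) = 1105/551; a_3 = (1105/551)/(117/10) = 850/4959
  n = 4: D(4) = 4(4 + 9/10) = 98/5; numerator = -1(850/4959) - 3(-235/551) = 5495/4959; a_4 = (5495/4959)/(98/5) = 3925/69426

r = 3/2; a_0 = 1; a_1 = -10/19; a_2 = -235/551; a_3 = 850/4959; a_4 = 3925/69426


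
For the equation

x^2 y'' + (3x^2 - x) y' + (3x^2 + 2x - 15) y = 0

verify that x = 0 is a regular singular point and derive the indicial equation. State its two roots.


Divide by x^2 to reach normal form y'' + P_1(x) y' + P_2(x) y = 0 with P_1(x) = 3 - 1/x and P_2(x) = 3 + 2/x - 15/x^2.
x = 0 is a singular point because the y'-coefficient 3 - 1/x has a pole at x = 0 and the y-coefficient 3 + 2/x - 15/x^2 has a pole at x = 0.
It is a regular singular point because x P_1(x) = p(x) = 3x - 1 and x^2 P_2(x) = q(x) = 3x^2 + 2x - 15 are polynomials, hence analytic at x = 0.
p(0) = -1,  q(0) = -15.
Indicial equation: r(r-1) + p(0) r + q(0) = 0, i.e. r^2 + (p(0) - 1) r + q(0) = 0, i.e. r^2 - 2 r - 15 = 0.
Discriminant: (-2)^2 - 4(-15) = 64, so r = (2 ± 8)/2.
Solving: r_1 = 5, r_2 = -3.

indicial: r^2 - 2 r - 15 = 0; roots r_1 = 5, r_2 = -3


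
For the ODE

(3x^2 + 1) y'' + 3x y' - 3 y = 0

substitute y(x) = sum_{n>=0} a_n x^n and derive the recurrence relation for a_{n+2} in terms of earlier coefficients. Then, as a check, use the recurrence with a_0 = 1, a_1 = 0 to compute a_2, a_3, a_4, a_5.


Substitute y = sum_n a_n x^n.
(1 + 3 x^2) y'' contributes (n+2)(n+1) a_{n+2} + 3 n(n-1) a_n at x^n.
3 x y'(x) contributes 3 n a_n at x^n.
-3 y(x) contributes -3 a_n at x^n.
Matching x^n: (n+2)(n+1) a_{n+2} + (3 n(n-1) + 3 n - 3) a_n = 0.
Thus a_{n+2} = (-3 n(n-1) - 3 n + 3) / ((n+1)(n+2)) * a_n.

Check with a_0 = 1, a_1 = 0 (apply the recurrence for n = 0, 1, 2, 3): a_0 = 1, a_1 = 0, a_2 = 3/2, a_3 = 0, a_4 = -9/8, a_5 = 0.

a_(n+2) = (-3 n(n-1) - 3 n + 3) / ((n+1)(n+2)) * a_n; check: a_0 = 1, a_1 = 0, a_2 = 3/2, a_3 = 0, a_4 = -9/8, a_5 = 0


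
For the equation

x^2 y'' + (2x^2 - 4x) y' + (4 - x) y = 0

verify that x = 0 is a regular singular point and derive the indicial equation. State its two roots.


Divide by x^2 to reach normal form y'' + P_1(x) y' + P_2(x) y = 0 with P_1(x) = 2 - 4/x and P_2(x) = -1/x + 4/x^2.
x = 0 is a singular point because the y'-coefficient 2 - 4/x has a pole at x = 0 and the y-coefficient -1/x + 4/x^2 has a pole at x = 0.
It is a regular singular point because x P_1(x) = p(x) = 2x - 4 and x^2 P_2(x) = q(x) = 4 - x are polynomials, hence analytic at x = 0.
p(0) = -4,  q(0) = 4.
Indicial equation: r(r-1) + p(0) r + q(0) = 0, i.e. r^2 + (p(0) - 1) r + q(0) = 0, i.e. r^2 - 5 r + 4 = 0.
Discriminant: (-5)^2 - 4(4) = 9, so r = (5 ± 3)/2.
Solving: r_1 = 4, r_2 = 1.

indicial: r^2 - 5 r + 4 = 0; roots r_1 = 4, r_2 = 1


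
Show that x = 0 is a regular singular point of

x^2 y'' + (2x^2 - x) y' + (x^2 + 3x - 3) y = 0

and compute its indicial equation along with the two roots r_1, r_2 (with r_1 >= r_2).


Divide by x^2 to reach normal form y'' + P_1(x) y' + P_2(x) y = 0 with P_1(x) = 2 - 1/x and P_2(x) = 1 + 3/x - 3/x^2.
x = 0 is a singular point because the y'-coefficient 2 - 1/x has a pole at x = 0 and the y-coefficient 1 + 3/x - 3/x^2 has a pole at x = 0.
It is a regular singular point because x P_1(x) = p(x) = 2x - 1 and x^2 P_2(x) = q(x) = x^2 + 3x - 3 are polynomials, hence analytic at x = 0.
p(0) = -1,  q(0) = -3.
Indicial equation: r(r-1) + p(0) r + q(0) = 0, i.e. r^2 + (p(0) - 1) r + q(0) = 0, i.e. r^2 - 2 r - 3 = 0.
Discriminant: (-2)^2 - 4(-3) = 16, so r = (2 ± 4)/2.
Solving: r_1 = 3, r_2 = -1.

indicial: r^2 - 2 r - 3 = 0; roots r_1 = 3, r_2 = -1


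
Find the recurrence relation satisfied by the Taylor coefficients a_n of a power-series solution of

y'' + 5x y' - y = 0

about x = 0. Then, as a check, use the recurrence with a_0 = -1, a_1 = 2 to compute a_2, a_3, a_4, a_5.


Substitute y = sum_n a_n x^n.
y''(x) has coefficient (n+2)(n+1) a_{n+2} at x^n;
5 x y'(x) has coefficient 5 n a_n at x^n (shift);
-y(x) has coefficient -1 a_n at x^n.
Matching x^n: (n+2)(n+1) a_{n+2} + (5n - 1) a_n = 0.
Thus a_{n+2} = (-5n + 1) / ((n+1)(n+2)) * a_n.

Check with a_0 = -1, a_1 = 2 (apply the recurrence for n = 0, 1, 2, 3): a_0 = -1, a_1 = 2, a_2 = -1/2, a_3 = -4/3, a_4 = 3/8, a_5 = 14/15.

a_(n+2) = (-5n + 1) / ((n+1)(n+2)) * a_n; check: a_0 = -1, a_1 = 2, a_2 = -1/2, a_3 = -4/3, a_4 = 3/8, a_5 = 14/15


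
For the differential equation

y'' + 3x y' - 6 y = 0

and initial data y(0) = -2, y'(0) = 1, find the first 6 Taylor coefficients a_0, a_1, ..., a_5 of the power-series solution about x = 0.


Ansatz: y(x) = sum_{n>=0} a_n x^n, so y'(x) = sum_{n>=1} n a_n x^(n-1) and y''(x) = sum_{n>=2} n(n-1) a_n x^(n-2).
Substitute into P(x) y'' + Q(x) y' + R(x) y = 0 with P(x) = 1, Q(x) = 3x, R(x) = -6, and match powers of x.
Initial conditions: a_0 = -2, a_1 = 1.
Setting the coefficient of each power of x to zero and solving order by order (substituting the coefficients already found):
  x^0: 2 a_2 - 6 a_0 = 0  ->  2 a_2 = 6 a_0 = -12  ->  a_2 = -6
  x^1: 6 a_3 - 3 a_1 = 0  ->  6 a_3 = 3 a_1 = 3  ->  a_3 = 1/2
  x^2: 12 a_4 = 0  ->  a_4 = 0
  x^3: 20 a_5 + 3 a_3 = 0  ->  20 a_5 = -3 a_3 = -3/2  ->  a_5 = -3/40
Truncated series: y(x) = -2 + x - 6 x^2 + (1/2) x^3 - (3/40) x^5 + O(x^6).

a_0 = -2; a_1 = 1; a_2 = -6; a_3 = 1/2; a_4 = 0; a_5 = -3/40


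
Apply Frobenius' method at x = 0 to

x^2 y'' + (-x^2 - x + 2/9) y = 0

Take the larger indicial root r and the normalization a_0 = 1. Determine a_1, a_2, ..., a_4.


Write in Frobenius form y'' + (p(x)/x) y' + (q(x)/x^2) y = 0:
  p(x) = 0,  q(x) = -x^2 - x + 2/9.
Indicial equation: r(r-1) + (0) r + (2/9) = 0 -> roots r_1 = 2/3, r_2 = 1/3.
Take r = r_1 = 2/3. Let y(x) = x^r sum_{n>=0} a_n x^n with a_0 = 1.
Substitute y = x^r sum a_n x^n and match x^{r+n}. The recurrence is
  D(n) a_n - 1 a_{n-1} - 1 a_{n-2} = 0,  where D(n) = (r+n)(r+n-1) + (0)(r+n) + (2/9).
  a_n = [1 a_{n-1} + 1 a_{n-2}] / D(n).
Since the indicial polynomial factors as (r - r_1)(r - r_2), D(n) = (r_1 + n - r_1)(r_1 + n - r_2) = n(n + 1/3).
Evaluating step by step (a_0 = 1):
  n = 1: D(1) = 1(1 + 1/3) = 4/3; numerator = 1(1) = 1; a_1 = (1)/(4/3) = 3/4
  n = 2: D(2) = 2(2 + 1/3) = 14/3; numerator = 1(3/4) + 1(1) = 7/4; a_2 = (7/4)/(14/3) = 3/8
  n = 3: D(3) = 3(3 + 1/3) = 10; numerator = 1(3/8) + 1(3/4) = 9/8; a_3 = (9/8)/(10) = 9/80
  n = 4: D(4) = 4(4 + 1/3) = 52/3; numerator = 1(9/80) + 1(3/8) = 39/80; a_4 = (39/80)/(52/3) = 9/320

r = 2/3; a_0 = 1; a_1 = 3/4; a_2 = 3/8; a_3 = 9/80; a_4 = 9/320


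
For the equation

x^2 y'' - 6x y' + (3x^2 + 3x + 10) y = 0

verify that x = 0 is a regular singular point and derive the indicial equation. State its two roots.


Divide by x^2 to reach normal form y'' + P_1(x) y' + P_2(x) y = 0 with P_1(x) = -6/x and P_2(x) = 3 + 3/x + 10/x^2.
x = 0 is a singular point because the y'-coefficient -6/x has a pole at x = 0 and the y-coefficient 3 + 3/x + 10/x^2 has a pole at x = 0.
It is a regular singular point because x P_1(x) = p(x) = -6 and x^2 P_2(x) = q(x) = 3x^2 + 3x + 10 are polynomials, hence analytic at x = 0.
p(0) = -6,  q(0) = 10.
Indicial equation: r(r-1) + p(0) r + q(0) = 0, i.e. r^2 + (p(0) - 1) r + q(0) = 0, i.e. r^2 - 7 r + 10 = 0.
Discriminant: (-7)^2 - 4(10) = 9, so r = (7 ± 3)/2.
Solving: r_1 = 5, r_2 = 2.

indicial: r^2 - 7 r + 10 = 0; roots r_1 = 5, r_2 = 2


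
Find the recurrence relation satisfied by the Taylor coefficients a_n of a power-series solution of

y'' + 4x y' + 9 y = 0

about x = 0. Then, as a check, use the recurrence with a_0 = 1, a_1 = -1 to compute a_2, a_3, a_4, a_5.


Substitute y = sum_n a_n x^n.
y''(x) has coefficient (n+2)(n+1) a_{n+2} at x^n;
4 x y'(x) has coefficient 4 n a_n at x^n (shift);
9 y(x) has coefficient 9 a_n at x^n.
Matching x^n: (n+2)(n+1) a_{n+2} + (4n + 9) a_n = 0.
Thus a_{n+2} = (-4n - 9) / ((n+1)(n+2)) * a_n.

Check with a_0 = 1, a_1 = -1 (apply the recurrence for n = 0, 1, 2, 3): a_0 = 1, a_1 = -1, a_2 = -9/2, a_3 = 13/6, a_4 = 51/8, a_5 = -91/40.

a_(n+2) = (-4n - 9) / ((n+1)(n+2)) * a_n; check: a_0 = 1, a_1 = -1, a_2 = -9/2, a_3 = 13/6, a_4 = 51/8, a_5 = -91/40


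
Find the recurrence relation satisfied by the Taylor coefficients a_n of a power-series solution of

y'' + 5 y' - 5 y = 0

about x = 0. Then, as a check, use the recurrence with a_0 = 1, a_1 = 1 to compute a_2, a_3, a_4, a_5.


Substitute y = sum_n a_n x^n.
y''(x) has coefficient (n+2)(n+1) a_{n+2} at x^n;
5 y'(x) has coefficient 5 (n+1) a_{n+1} at x^n;
-5 y(x) has coefficient -5 a_n at x^n.
Matching x^n: (n+2)(n+1) a_{n+2} + 5 (n+1) a_{n+1} - 5 a_n = 0.
Thus a_{n+2} = [-5 (n+1) a_{n+1} + 5 a_n] / ((n+1)(n+2)).

Check with a_0 = 1, a_1 = 1 (apply the recurrence for n = 0, 1, 2, 3): a_0 = 1, a_1 = 1, a_2 = 0, a_3 = 5/6, a_4 = -25/24, a_5 = 5/4.

a_(n+2) = [-5 (n+1) a_(n+1) + 5 a_n] / ((n+1)(n+2)); check: a_0 = 1, a_1 = 1, a_2 = 0, a_3 = 5/6, a_4 = -25/24, a_5 = 5/4


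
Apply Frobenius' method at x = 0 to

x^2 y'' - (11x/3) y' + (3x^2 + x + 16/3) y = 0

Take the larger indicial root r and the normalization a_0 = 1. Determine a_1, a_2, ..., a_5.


Write in Frobenius form y'' + (p(x)/x) y' + (q(x)/x^2) y = 0:
  p(x) = -11/3,  q(x) = 3x^2 + x + 16/3.
Indicial equation: r(r-1) + (-11/3) r + (16/3) = 0 -> roots r_1 = 8/3, r_2 = 2.
Take r = r_1 = 8/3. Let y(x) = x^r sum_{n>=0} a_n x^n with a_0 = 1.
Substitute y = x^r sum a_n x^n and match x^{r+n}. The recurrence is
  D(n) a_n + 1 a_{n-1} + 3 a_{n-2} = 0,  where D(n) = (r+n)(r+n-1) + (-11/3)(r+n) + (16/3).
  a_n = [-1 a_{n-1} - 3 a_{n-2}] / D(n).
Since the indicial polynomial factors as (r - r_1)(r - r_2), D(n) = (r_1 + n - r_1)(r_1 + n - r_2) = n(n + 2/3).
Evaluating step by step (a_0 = 1):
  n = 1: D(1) = 1(1 + 2/3) = 5/3; numerator = -1(1) = -1; a_1 = (-1)/(5/3) = -3/5
  n = 2: D(2) = 2(2 + 2/3) = 16/3; numerator = -1(-3/5) - 3(1) = -12/5; a_2 = (-12/5)/(16/3) = -9/20
  n = 3: D(3) = 3(3 + 2/3) = 11; numerator = -1(-9/20) - 3(-3/5) = 9/4; a_3 = (9/4)/(11) = 9/44
  n = 4: D(4) = 4(4 + 2/3) = 56/3; numerator = -1(9/44) - 3(-9/20) = 63/55; a_4 = (63/55)/(56/3) = 27/440
  n = 5: D(5) = 5(5 + 2/3) = 85/3; numerator = -1(27/440) - 3(9/44) = -27/40; a_5 = (-27/40)/(85/3) = -81/3400

r = 8/3; a_0 = 1; a_1 = -3/5; a_2 = -9/20; a_3 = 9/44; a_4 = 27/440; a_5 = -81/3400


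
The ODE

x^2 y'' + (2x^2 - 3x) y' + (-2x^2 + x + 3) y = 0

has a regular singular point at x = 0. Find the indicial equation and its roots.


Divide by x^2 to reach normal form y'' + P_1(x) y' + P_2(x) y = 0 with P_1(x) = 2 - 3/x and P_2(x) = -2 + 1/x + 3/x^2.
x = 0 is a singular point because the y'-coefficient 2 - 3/x has a pole at x = 0 and the y-coefficient -2 + 1/x + 3/x^2 has a pole at x = 0.
It is a regular singular point because x P_1(x) = p(x) = 2x - 3 and x^2 P_2(x) = q(x) = -2x^2 + x + 3 are polynomials, hence analytic at x = 0.
p(0) = -3,  q(0) = 3.
Indicial equation: r(r-1) + p(0) r + q(0) = 0, i.e. r^2 + (p(0) - 1) r + q(0) = 0, i.e. r^2 - 4 r + 3 = 0.
Discriminant: (-4)^2 - 4(3) = 4, so r = (4 ± 2)/2.
Solving: r_1 = 3, r_2 = 1.

indicial: r^2 - 4 r + 3 = 0; roots r_1 = 3, r_2 = 1


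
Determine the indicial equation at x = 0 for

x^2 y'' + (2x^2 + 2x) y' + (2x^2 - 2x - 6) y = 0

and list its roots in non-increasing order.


Divide by x^2 to reach normal form y'' + P_1(x) y' + P_2(x) y = 0 with P_1(x) = 2 + 2/x and P_2(x) = 2 - 2/x - 6/x^2.
x = 0 is a singular point because the y'-coefficient 2 + 2/x has a pole at x = 0 and the y-coefficient 2 - 2/x - 6/x^2 has a pole at x = 0.
It is a regular singular point because x P_1(x) = p(x) = 2x + 2 and x^2 P_2(x) = q(x) = 2x^2 - 2x - 6 are polynomials, hence analytic at x = 0.
p(0) = 2,  q(0) = -6.
Indicial equation: r(r-1) + p(0) r + q(0) = 0, i.e. r^2 + (p(0) - 1) r + q(0) = 0, i.e. r^2 + 1 r - 6 = 0.
Discriminant: (1)^2 - 4(-6) = 25, so r = (-1 ± 5)/2.
Solving: r_1 = 2, r_2 = -3.

indicial: r^2 + 1 r - 6 = 0; roots r_1 = 2, r_2 = -3


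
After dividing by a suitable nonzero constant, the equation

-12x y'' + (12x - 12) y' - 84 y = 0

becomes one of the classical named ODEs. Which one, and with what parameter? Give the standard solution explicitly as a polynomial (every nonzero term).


All three coefficients share the factor -12; dividing through by -12 gives  x y'' + (1 - x) y' + 7 y = 0.
This matches the Laguerre equation x y'' + (1 - x) y' + n y = 0 with n = 7; the polynomial solution is L_7(x).
With y = sum_k a_k x^k, matching x^k gives (k+1)k a_{k+1} + (k+1) a_{k+1} - k a_k + n a_k = 0, i.e. (k+1)^2 a_{k+1} = (k - n) a_k = (k - 7) a_k. The right side vanishes at k = 7, so the series terminates at degree 7.
Standard normalization L_n(0) = 1 gives a_0 = 1. Work upward with a_{k+1} = (k - 7) a_k / (k+1)^2:
  a_1 = (0 - 7)(1) / 1^2 = -7/1 = -7
  a_2 = (1 - 7)(-7) / 2^2 = 42/4 = 21/2
  a_3 = (2 - 7)(21/2) / 3^2 = (-105/2)/9 = -35/6
  a_4 = (3 - 7)(-35/6) / 4^2 = (70/3)/16 = 35/24
  a_5 = (4 - 7)(35/24) / 5^2 = (-35/8)/25 = -7/40
  a_6 = (5 - 7)(-7/40) / 6^2 = (7/20)/36 = 7/720
  a_7 = (6 - 7)(7/720) / 7^2 = (-7/720)/49 = -1/5040
Hence L_7(x) = -x^7/5040 + 7 x^6/720 - 7 x^5/40 + 35 x^4/24 - 35 x^3/6 + 21 x^2/2 - 7 x + 1.

L_7(x); series = -x^7/5040 + 7 x^6/720 - 7 x^5/40 + 35 x^4/24 - 35 x^3/6 + 21 x^2/2 - 7 x + 1


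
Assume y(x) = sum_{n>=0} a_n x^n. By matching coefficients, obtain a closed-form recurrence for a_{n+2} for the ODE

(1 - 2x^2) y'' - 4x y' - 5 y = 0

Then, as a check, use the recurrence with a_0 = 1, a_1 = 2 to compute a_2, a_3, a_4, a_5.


Substitute y = sum_n a_n x^n.
(1 - 2 x^2) y'' contributes (n+2)(n+1) a_{n+2} - 2 n(n-1) a_n at x^n.
-4 x y'(x) contributes -4 n a_n at x^n.
-5 y(x) contributes -5 a_n at x^n.
Matching x^n: (n+2)(n+1) a_{n+2} + (-2 n(n-1) - 4 n - 5) a_n = 0.
Thus a_{n+2} = (2 n(n-1) + 4 n + 5) / ((n+1)(n+2)) * a_n.

Check with a_0 = 1, a_1 = 2 (apply the recurrence for n = 0, 1, 2, 3): a_0 = 1, a_1 = 2, a_2 = 5/2, a_3 = 3, a_4 = 85/24, a_5 = 87/20.

a_(n+2) = (2 n(n-1) + 4 n + 5) / ((n+1)(n+2)) * a_n; check: a_0 = 1, a_1 = 2, a_2 = 5/2, a_3 = 3, a_4 = 85/24, a_5 = 87/20


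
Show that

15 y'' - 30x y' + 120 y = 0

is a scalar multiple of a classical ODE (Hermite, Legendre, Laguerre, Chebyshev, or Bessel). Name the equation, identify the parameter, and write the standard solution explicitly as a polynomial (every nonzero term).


All three coefficients share the factor 15; dividing through by 15 gives  y'' - 2x y' + 8 y = 0.
This matches the Hermite equation y'' - 2x y' + 2n y = 0 with 2n = 8, so n = 4; the polynomial solution is H_4(x).
With y = sum_k a_k x^k, matching x^k gives (k+2)(k+1) a_{k+2} = 2(k - n) a_k = 2(k - 4) a_k. The right side vanishes at k = 4, so the series with the parity of 4 terminates at degree 4.
Standard normalization: leading coefficient of H_n is 2^n, so a_4 = 2^4 = 16. Work downward with a_k = (k+1)(k+2) a_{k+2} / (2(k - n)):
  a_2 = (3)(4)(16) / (2(2 - 4)) = 192/(-4) = -48
  a_0 = (1)(2)(-48) / (2(0 - 4)) = -96/(-8) = 12
Hence H_4(x) = 16 x^4 - 48 x^2 + 12.

H_4(x); series = 16 x^4 - 48 x^2 + 12


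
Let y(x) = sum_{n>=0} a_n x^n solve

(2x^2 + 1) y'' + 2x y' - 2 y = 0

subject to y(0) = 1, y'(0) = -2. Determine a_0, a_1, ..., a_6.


Ansatz: y(x) = sum_{n>=0} a_n x^n, so y'(x) = sum_{n>=1} n a_n x^(n-1) and y''(x) = sum_{n>=2} n(n-1) a_n x^(n-2).
Substitute into P(x) y'' + Q(x) y' + R(x) y = 0 with P(x) = 2x^2 + 1, Q(x) = 2x, R(x) = -2, and match powers of x.
Initial conditions: a_0 = 1, a_1 = -2.
Setting the coefficient of each power of x to zero and solving order by order (substituting the coefficients already found):
  x^0: 2 a_2 - 2 a_0 = 0  ->  2 a_2 = 2 a_0 = 2  ->  a_2 = 1
  x^1: 6 a_3 = 0  ->  a_3 = 0
  x^2: 12 a_4 + 6 a_2 = 0  ->  12 a_4 = -6 a_2 = -6  ->  a_4 = -1/2
  x^3: 20 a_5 + 16 a_3 = 0  ->  20 a_5 = -16 a_3 = 0  ->  a_5 = 0
  x^4: 30 a_6 + 30 a_4 = 0  ->  30 a_6 = -30 a_4 = 15  ->  a_6 = 1/2
Truncated series: y(x) = 1 - 2 x + x^2 - (1/2) x^4 + (1/2) x^6 + O(x^7).

a_0 = 1; a_1 = -2; a_2 = 1; a_3 = 0; a_4 = -1/2; a_5 = 0; a_6 = 1/2


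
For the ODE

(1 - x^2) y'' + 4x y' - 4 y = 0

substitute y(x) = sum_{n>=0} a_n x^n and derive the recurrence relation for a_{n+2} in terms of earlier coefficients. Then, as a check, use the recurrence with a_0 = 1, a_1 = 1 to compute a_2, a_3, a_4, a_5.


Substitute y = sum_n a_n x^n.
(1 - 1 x^2) y'' contributes (n+2)(n+1) a_{n+2} - n(n-1) a_n at x^n.
4 x y'(x) contributes 4 n a_n at x^n.
-4 y(x) contributes -4 a_n at x^n.
Matching x^n: (n+2)(n+1) a_{n+2} + (-n(n-1) + 4 n - 4) a_n = 0.
Thus a_{n+2} = (n(n-1) - 4 n + 4) / ((n+1)(n+2)) * a_n.

Check with a_0 = 1, a_1 = 1 (apply the recurrence for n = 0, 1, 2, 3): a_0 = 1, a_1 = 1, a_2 = 2, a_3 = 0, a_4 = -1/3, a_5 = 0.

a_(n+2) = (n(n-1) - 4 n + 4) / ((n+1)(n+2)) * a_n; check: a_0 = 1, a_1 = 1, a_2 = 2, a_3 = 0, a_4 = -1/3, a_5 = 0
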